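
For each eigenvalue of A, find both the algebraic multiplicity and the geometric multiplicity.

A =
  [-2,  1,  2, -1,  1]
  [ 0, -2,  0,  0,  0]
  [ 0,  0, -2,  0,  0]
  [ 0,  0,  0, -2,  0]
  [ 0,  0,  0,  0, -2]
λ = -2: alg = 5, geom = 4

Step 1 — factor the characteristic polynomial to read off the algebraic multiplicities:
  χ_A(x) = (x + 2)^5

Step 2 — compute geometric multiplicities via the rank-nullity identity g(λ) = n − rank(A − λI):
  rank(A − (-2)·I) = 1, so dim ker(A − (-2)·I) = n − 1 = 4

Summary:
  λ = -2: algebraic multiplicity = 5, geometric multiplicity = 4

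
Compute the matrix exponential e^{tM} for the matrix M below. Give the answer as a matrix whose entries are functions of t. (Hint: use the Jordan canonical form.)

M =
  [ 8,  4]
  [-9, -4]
e^{tM} =
  [6*t*exp(2*t) + exp(2*t), 4*t*exp(2*t)]
  [-9*t*exp(2*t), -6*t*exp(2*t) + exp(2*t)]

Strategy: write M = P · J · P⁻¹ where J is a Jordan canonical form, so e^{tM} = P · e^{tJ} · P⁻¹, and e^{tJ} can be computed block-by-block.

M has Jordan form
J =
  [2, 1]
  [0, 2]
(up to reordering of blocks).

Per-block formulas:
  For a 2×2 Jordan block J_2(2): exp(t · J_2(2)) = e^(2t)·(I + t·N), where N is the 2×2 nilpotent shift.

After assembling e^{tJ} and conjugating by P, we get:

e^{tM} =
  [6*t*exp(2*t) + exp(2*t), 4*t*exp(2*t)]
  [-9*t*exp(2*t), -6*t*exp(2*t) + exp(2*t)]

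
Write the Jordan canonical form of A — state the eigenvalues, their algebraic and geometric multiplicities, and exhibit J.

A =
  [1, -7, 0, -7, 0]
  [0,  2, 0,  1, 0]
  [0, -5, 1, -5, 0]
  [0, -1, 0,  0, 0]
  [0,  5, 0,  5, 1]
J_2(1) ⊕ J_1(1) ⊕ J_1(1) ⊕ J_1(1)

The characteristic polynomial is
  det(x·I − A) = x^5 - 5*x^4 + 10*x^3 - 10*x^2 + 5*x - 1 = (x - 1)^5

Eigenvalues and multiplicities (the geometric multiplicity of λ is n − rank(A − λI), which equals the number of Jordan blocks for λ):
  λ = 1: algebraic multiplicity = 5, geometric multiplicity = 4

Determining the block sizes for each eigenvalue:
  λ = 1: 4 blocks summing to 5 forces exactly one block of size 2 and the rest size 1 → block sizes [2, 1, 1, 1]

Assembling the blocks gives a Jordan form
J =
  [1, 1, 0, 0, 0]
  [0, 1, 0, 0, 0]
  [0, 0, 1, 0, 0]
  [0, 0, 0, 1, 0]
  [0, 0, 0, 0, 1]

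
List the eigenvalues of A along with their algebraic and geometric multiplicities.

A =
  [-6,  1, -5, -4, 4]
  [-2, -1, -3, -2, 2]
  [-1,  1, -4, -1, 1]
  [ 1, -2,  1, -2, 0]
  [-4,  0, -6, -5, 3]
λ = -2: alg = 5, geom = 2

Step 1 — factor the characteristic polynomial to read off the algebraic multiplicities:
  χ_A(x) = (x + 2)^5

Step 2 — compute geometric multiplicities via the rank-nullity identity g(λ) = n − rank(A − λI):
  rank(A − (-2)·I) = 3, so dim ker(A − (-2)·I) = n − 3 = 2

Summary:
  λ = -2: algebraic multiplicity = 5, geometric multiplicity = 2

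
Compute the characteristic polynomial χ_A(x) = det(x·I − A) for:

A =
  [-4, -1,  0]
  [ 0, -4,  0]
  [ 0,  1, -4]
x^3 + 12*x^2 + 48*x + 64

Expanding det(x·I − A) (e.g. by cofactor expansion or by noting that A is similar to its Jordan form J, which has the same characteristic polynomial as A) gives
  χ_A(x) = x^3 + 12*x^2 + 48*x + 64
which factors as (x + 4)^3. The eigenvalues (with algebraic multiplicities) are λ = -4 with multiplicity 3.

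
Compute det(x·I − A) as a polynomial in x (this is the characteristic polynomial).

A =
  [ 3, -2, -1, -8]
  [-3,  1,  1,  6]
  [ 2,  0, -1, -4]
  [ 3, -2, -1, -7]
x^4 + 4*x^3 + 6*x^2 + 4*x + 1

Expanding det(x·I − A) (e.g. by cofactor expansion or by noting that A is similar to its Jordan form J, which has the same characteristic polynomial as A) gives
  χ_A(x) = x^4 + 4*x^3 + 6*x^2 + 4*x + 1
which factors as (x + 1)^4. The eigenvalues (with algebraic multiplicities) are λ = -1 with multiplicity 4.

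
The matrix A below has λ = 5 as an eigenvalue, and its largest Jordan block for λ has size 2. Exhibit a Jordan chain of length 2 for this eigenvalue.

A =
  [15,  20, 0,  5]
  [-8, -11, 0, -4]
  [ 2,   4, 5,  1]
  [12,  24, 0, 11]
A Jordan chain for λ = 5 of length 2:
v_1 = (10, -8, 2, 12)ᵀ
v_2 = (1, 0, 0, 0)ᵀ

Let N = A − (5)·I. We want v_2 with N^2 v_2 = 0 but N^1 v_2 ≠ 0; then v_{j-1} := N · v_j for j = 2, …, 2.

Pick v_2 = (1, 0, 0, 0)ᵀ.
Then v_1 = N · v_2 = (10, -8, 2, 12)ᵀ.

Sanity check: (A − (5)·I) v_1 = (0, 0, 0, 0)ᵀ = 0. ✓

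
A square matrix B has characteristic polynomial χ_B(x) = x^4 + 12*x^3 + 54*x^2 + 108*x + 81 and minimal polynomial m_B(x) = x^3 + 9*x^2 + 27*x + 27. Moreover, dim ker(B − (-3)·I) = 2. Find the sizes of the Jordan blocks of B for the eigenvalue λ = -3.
Block sizes for λ = -3: [3, 1]

Step 1 — from the characteristic polynomial, algebraic multiplicity of λ = -3 is 4. From dim ker(B − (-3)·I) = 2, there are exactly 2 Jordan blocks for λ = -3.
Step 2 — from the minimal polynomial, the factor (x + 3)^3 tells us the largest block for λ = -3 has size 3.
Step 3 — with total size 4, 2 blocks, and largest block 3, the block sizes (in nonincreasing order) are [3, 1].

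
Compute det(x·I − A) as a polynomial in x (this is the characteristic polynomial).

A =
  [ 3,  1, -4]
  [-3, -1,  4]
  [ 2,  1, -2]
x^3

Expanding det(x·I − A) (e.g. by cofactor expansion or by noting that A is similar to its Jordan form J, which has the same characteristic polynomial as A) gives
  χ_A(x) = x^3
which factors as x^3. The eigenvalues (with algebraic multiplicities) are λ = 0 with multiplicity 3.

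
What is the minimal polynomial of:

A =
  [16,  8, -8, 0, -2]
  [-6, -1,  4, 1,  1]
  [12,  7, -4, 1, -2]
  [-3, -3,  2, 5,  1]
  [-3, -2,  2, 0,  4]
x^3 - 12*x^2 + 48*x - 64

The characteristic polynomial is χ_A(x) = (x - 4)^5, so the eigenvalues are known. The minimal polynomial is
  m_A(x) = Π_λ (x − λ)^{k_λ}
where k_λ is the size of the *largest* Jordan block for λ (equivalently, the smallest k with (A − λI)^k v = 0 for every generalised eigenvector v of λ).

  λ = 4: largest Jordan block has size 3, contributing (x − 4)^3

So m_A(x) = (x - 4)^3 = x^3 - 12*x^2 + 48*x - 64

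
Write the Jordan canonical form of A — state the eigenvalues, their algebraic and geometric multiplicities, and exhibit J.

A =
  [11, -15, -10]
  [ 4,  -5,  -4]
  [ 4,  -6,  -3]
J_2(1) ⊕ J_1(1)

The characteristic polynomial is
  det(x·I − A) = x^3 - 3*x^2 + 3*x - 1 = (x - 1)^3

Eigenvalues and multiplicities (the geometric multiplicity of λ is n − rank(A − λI), which equals the number of Jordan blocks for λ):
  λ = 1: algebraic multiplicity = 3, geometric multiplicity = 2

Determining the block sizes for each eigenvalue:
  λ = 1: 2 blocks summing to 3 forces exactly one block of size 2 and the rest size 1 → block sizes [2, 1]

Assembling the blocks gives a Jordan form
J =
  [1, 1, 0]
  [0, 1, 0]
  [0, 0, 1]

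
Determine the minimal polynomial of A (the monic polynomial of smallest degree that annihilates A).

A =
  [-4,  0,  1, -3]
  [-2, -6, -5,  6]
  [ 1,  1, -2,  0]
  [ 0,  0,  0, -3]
x^4 + 15*x^3 + 84*x^2 + 208*x + 192

The characteristic polynomial is χ_A(x) = (x + 3)*(x + 4)^3, so the eigenvalues are known. The minimal polynomial is
  m_A(x) = Π_λ (x − λ)^{k_λ}
where k_λ is the size of the *largest* Jordan block for λ (equivalently, the smallest k with (A − λI)^k v = 0 for every generalised eigenvector v of λ).

  λ = -4: largest Jordan block has size 3, contributing (x + 4)^3
  λ = -3: largest Jordan block has size 1, contributing (x + 3)

So m_A(x) = (x + 3)*(x + 4)^3 = x^4 + 15*x^3 + 84*x^2 + 208*x + 192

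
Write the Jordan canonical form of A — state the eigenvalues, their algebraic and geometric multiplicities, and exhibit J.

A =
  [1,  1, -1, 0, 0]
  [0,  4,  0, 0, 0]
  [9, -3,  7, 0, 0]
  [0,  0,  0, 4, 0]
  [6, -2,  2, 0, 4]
J_2(4) ⊕ J_1(4) ⊕ J_1(4) ⊕ J_1(4)

The characteristic polynomial is
  det(x·I − A) = x^5 - 20*x^4 + 160*x^3 - 640*x^2 + 1280*x - 1024 = (x - 4)^5

Eigenvalues and multiplicities (the geometric multiplicity of λ is n − rank(A − λI), which equals the number of Jordan blocks for λ):
  λ = 4: algebraic multiplicity = 5, geometric multiplicity = 4

Determining the block sizes for each eigenvalue:
  λ = 4: 4 blocks summing to 5 forces exactly one block of size 2 and the rest size 1 → block sizes [2, 1, 1, 1]

Assembling the blocks gives a Jordan form
J =
  [4, 1, 0, 0, 0]
  [0, 4, 0, 0, 0]
  [0, 0, 4, 0, 0]
  [0, 0, 0, 4, 0]
  [0, 0, 0, 0, 4]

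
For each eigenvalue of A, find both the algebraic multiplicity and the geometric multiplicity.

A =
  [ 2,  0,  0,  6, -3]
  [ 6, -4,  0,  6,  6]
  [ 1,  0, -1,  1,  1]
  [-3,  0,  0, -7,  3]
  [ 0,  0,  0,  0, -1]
λ = -4: alg = 2, geom = 2; λ = -1: alg = 3, geom = 2

Step 1 — factor the characteristic polynomial to read off the algebraic multiplicities:
  χ_A(x) = (x + 1)^3*(x + 4)^2

Step 2 — compute geometric multiplicities via the rank-nullity identity g(λ) = n − rank(A − λI):
  rank(A − (-4)·I) = 3, so dim ker(A − (-4)·I) = n − 3 = 2
  rank(A − (-1)·I) = 3, so dim ker(A − (-1)·I) = n − 3 = 2

Summary:
  λ = -4: algebraic multiplicity = 2, geometric multiplicity = 2
  λ = -1: algebraic multiplicity = 3, geometric multiplicity = 2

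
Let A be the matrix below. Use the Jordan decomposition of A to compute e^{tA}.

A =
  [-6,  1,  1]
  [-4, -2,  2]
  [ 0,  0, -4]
e^{tA} =
  [-2*t*exp(-4*t) + exp(-4*t), t*exp(-4*t), t*exp(-4*t)]
  [-4*t*exp(-4*t), 2*t*exp(-4*t) + exp(-4*t), 2*t*exp(-4*t)]
  [0, 0, exp(-4*t)]

Strategy: write A = P · J · P⁻¹ where J is a Jordan canonical form, so e^{tA} = P · e^{tJ} · P⁻¹, and e^{tJ} can be computed block-by-block.

A has Jordan form
J =
  [-4,  1,  0]
  [ 0, -4,  0]
  [ 0,  0, -4]
(up to reordering of blocks).

Per-block formulas:
  For a 2×2 Jordan block J_2(-4): exp(t · J_2(-4)) = e^(-4t)·(I + t·N), where N is the 2×2 nilpotent shift.
  For a 1×1 block at λ = -4: exp(t · [-4]) = [e^(-4t)].

After assembling e^{tJ} and conjugating by P, we get:

e^{tA} =
  [-2*t*exp(-4*t) + exp(-4*t), t*exp(-4*t), t*exp(-4*t)]
  [-4*t*exp(-4*t), 2*t*exp(-4*t) + exp(-4*t), 2*t*exp(-4*t)]
  [0, 0, exp(-4*t)]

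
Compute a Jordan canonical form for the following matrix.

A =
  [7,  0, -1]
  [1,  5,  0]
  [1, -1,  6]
J_3(6)

The characteristic polynomial is
  det(x·I − A) = x^3 - 18*x^2 + 108*x - 216 = (x - 6)^3

Eigenvalues and multiplicities (the geometric multiplicity of λ is n − rank(A − λI), which equals the number of Jordan blocks for λ):
  λ = 6: algebraic multiplicity = 3, geometric multiplicity = 1

Determining the block sizes for each eigenvalue:
  λ = 6: one block (gm = 1), so the single block has size am = 3 → block sizes [3]

Assembling the blocks gives a Jordan form
J =
  [6, 1, 0]
  [0, 6, 1]
  [0, 0, 6]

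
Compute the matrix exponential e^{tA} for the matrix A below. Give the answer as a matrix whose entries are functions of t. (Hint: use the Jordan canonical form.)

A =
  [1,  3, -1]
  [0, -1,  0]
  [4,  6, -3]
e^{tA} =
  [2*t*exp(-t) + exp(-t), 3*t*exp(-t), -t*exp(-t)]
  [0, exp(-t), 0]
  [4*t*exp(-t), 6*t*exp(-t), -2*t*exp(-t) + exp(-t)]

Strategy: write A = P · J · P⁻¹ where J is a Jordan canonical form, so e^{tA} = P · e^{tJ} · P⁻¹, and e^{tJ} can be computed block-by-block.

A has Jordan form
J =
  [-1,  1,  0]
  [ 0, -1,  0]
  [ 0,  0, -1]
(up to reordering of blocks).

Per-block formulas:
  For a 1×1 block at λ = -1: exp(t · [-1]) = [e^(-1t)].
  For a 2×2 Jordan block J_2(-1): exp(t · J_2(-1)) = e^(-1t)·(I + t·N), where N is the 2×2 nilpotent shift.

After assembling e^{tJ} and conjugating by P, we get:

e^{tA} =
  [2*t*exp(-t) + exp(-t), 3*t*exp(-t), -t*exp(-t)]
  [0, exp(-t), 0]
  [4*t*exp(-t), 6*t*exp(-t), -2*t*exp(-t) + exp(-t)]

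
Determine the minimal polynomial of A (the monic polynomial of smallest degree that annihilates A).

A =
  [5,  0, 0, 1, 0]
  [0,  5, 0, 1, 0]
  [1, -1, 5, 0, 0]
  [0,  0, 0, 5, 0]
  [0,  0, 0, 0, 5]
x^2 - 10*x + 25

The characteristic polynomial is χ_A(x) = (x - 5)^5, so the eigenvalues are known. The minimal polynomial is
  m_A(x) = Π_λ (x − λ)^{k_λ}
where k_λ is the size of the *largest* Jordan block for λ (equivalently, the smallest k with (A − λI)^k v = 0 for every generalised eigenvector v of λ).

  λ = 5: largest Jordan block has size 2, contributing (x − 5)^2

So m_A(x) = (x - 5)^2 = x^2 - 10*x + 25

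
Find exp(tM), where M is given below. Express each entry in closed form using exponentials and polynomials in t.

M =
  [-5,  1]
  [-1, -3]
e^{tM} =
  [-t*exp(-4*t) + exp(-4*t), t*exp(-4*t)]
  [-t*exp(-4*t), t*exp(-4*t) + exp(-4*t)]

Strategy: write M = P · J · P⁻¹ where J is a Jordan canonical form, so e^{tM} = P · e^{tJ} · P⁻¹, and e^{tJ} can be computed block-by-block.

M has Jordan form
J =
  [-4,  1]
  [ 0, -4]
(up to reordering of blocks).

Per-block formulas:
  For a 2×2 Jordan block J_2(-4): exp(t · J_2(-4)) = e^(-4t)·(I + t·N), where N is the 2×2 nilpotent shift.

After assembling e^{tJ} and conjugating by P, we get:

e^{tM} =
  [-t*exp(-4*t) + exp(-4*t), t*exp(-4*t)]
  [-t*exp(-4*t), t*exp(-4*t) + exp(-4*t)]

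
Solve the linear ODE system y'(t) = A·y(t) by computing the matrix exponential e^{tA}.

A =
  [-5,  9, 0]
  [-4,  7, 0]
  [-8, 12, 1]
e^{tA} =
  [-6*t*exp(t) + exp(t), 9*t*exp(t), 0]
  [-4*t*exp(t), 6*t*exp(t) + exp(t), 0]
  [-8*t*exp(t), 12*t*exp(t), exp(t)]

Strategy: write A = P · J · P⁻¹ where J is a Jordan canonical form, so e^{tA} = P · e^{tJ} · P⁻¹, and e^{tJ} can be computed block-by-block.

A has Jordan form
J =
  [1, 1, 0]
  [0, 1, 0]
  [0, 0, 1]
(up to reordering of blocks).

Per-block formulas:
  For a 2×2 Jordan block J_2(1): exp(t · J_2(1)) = e^(1t)·(I + t·N), where N is the 2×2 nilpotent shift.
  For a 1×1 block at λ = 1: exp(t · [1]) = [e^(1t)].

After assembling e^{tJ} and conjugating by P, we get:

e^{tA} =
  [-6*t*exp(t) + exp(t), 9*t*exp(t), 0]
  [-4*t*exp(t), 6*t*exp(t) + exp(t), 0]
  [-8*t*exp(t), 12*t*exp(t), exp(t)]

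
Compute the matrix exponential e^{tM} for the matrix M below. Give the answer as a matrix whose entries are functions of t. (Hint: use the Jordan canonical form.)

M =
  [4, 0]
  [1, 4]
e^{tM} =
  [exp(4*t), 0]
  [t*exp(4*t), exp(4*t)]

Strategy: write M = P · J · P⁻¹ where J is a Jordan canonical form, so e^{tM} = P · e^{tJ} · P⁻¹, and e^{tJ} can be computed block-by-block.

M has Jordan form
J =
  [4, 1]
  [0, 4]
(up to reordering of blocks).

Per-block formulas:
  For a 2×2 Jordan block J_2(4): exp(t · J_2(4)) = e^(4t)·(I + t·N), where N is the 2×2 nilpotent shift.

After assembling e^{tJ} and conjugating by P, we get:

e^{tM} =
  [exp(4*t), 0]
  [t*exp(4*t), exp(4*t)]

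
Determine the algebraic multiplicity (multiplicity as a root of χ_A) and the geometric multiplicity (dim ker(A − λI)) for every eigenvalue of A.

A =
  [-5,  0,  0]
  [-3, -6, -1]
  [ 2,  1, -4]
λ = -5: alg = 3, geom = 1

Step 1 — factor the characteristic polynomial to read off the algebraic multiplicities:
  χ_A(x) = (x + 5)^3

Step 2 — compute geometric multiplicities via the rank-nullity identity g(λ) = n − rank(A − λI):
  rank(A − (-5)·I) = 2, so dim ker(A − (-5)·I) = n − 2 = 1

Summary:
  λ = -5: algebraic multiplicity = 3, geometric multiplicity = 1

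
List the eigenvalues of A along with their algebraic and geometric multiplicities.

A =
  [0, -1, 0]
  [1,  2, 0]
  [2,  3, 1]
λ = 1: alg = 3, geom = 1

Step 1 — factor the characteristic polynomial to read off the algebraic multiplicities:
  χ_A(x) = (x - 1)^3

Step 2 — compute geometric multiplicities via the rank-nullity identity g(λ) = n − rank(A − λI):
  rank(A − (1)·I) = 2, so dim ker(A − (1)·I) = n − 2 = 1

Summary:
  λ = 1: algebraic multiplicity = 3, geometric multiplicity = 1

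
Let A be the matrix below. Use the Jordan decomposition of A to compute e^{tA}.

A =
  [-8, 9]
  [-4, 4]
e^{tA} =
  [-6*t*exp(-2*t) + exp(-2*t), 9*t*exp(-2*t)]
  [-4*t*exp(-2*t), 6*t*exp(-2*t) + exp(-2*t)]

Strategy: write A = P · J · P⁻¹ where J is a Jordan canonical form, so e^{tA} = P · e^{tJ} · P⁻¹, and e^{tJ} can be computed block-by-block.

A has Jordan form
J =
  [-2,  1]
  [ 0, -2]
(up to reordering of blocks).

Per-block formulas:
  For a 2×2 Jordan block J_2(-2): exp(t · J_2(-2)) = e^(-2t)·(I + t·N), where N is the 2×2 nilpotent shift.

After assembling e^{tJ} and conjugating by P, we get:

e^{tA} =
  [-6*t*exp(-2*t) + exp(-2*t), 9*t*exp(-2*t)]
  [-4*t*exp(-2*t), 6*t*exp(-2*t) + exp(-2*t)]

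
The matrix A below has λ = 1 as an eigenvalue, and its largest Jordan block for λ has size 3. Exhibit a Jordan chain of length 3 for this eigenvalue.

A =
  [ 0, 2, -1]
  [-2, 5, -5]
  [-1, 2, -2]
A Jordan chain for λ = 1 of length 3:
v_1 = (-2, -1, 0)ᵀ
v_2 = (-1, -2, -1)ᵀ
v_3 = (1, 0, 0)ᵀ

Let N = A − (1)·I. We want v_3 with N^3 v_3 = 0 but N^2 v_3 ≠ 0; then v_{j-1} := N · v_j for j = 3, …, 2.

Pick v_3 = (1, 0, 0)ᵀ.
Then v_2 = N · v_3 = (-1, -2, -1)ᵀ.
Then v_1 = N · v_2 = (-2, -1, 0)ᵀ.

Sanity check: (A − (1)·I) v_1 = (0, 0, 0)ᵀ = 0. ✓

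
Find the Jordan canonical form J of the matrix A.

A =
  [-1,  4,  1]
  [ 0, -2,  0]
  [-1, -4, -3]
J_2(-2) ⊕ J_1(-2)

The characteristic polynomial is
  det(x·I − A) = x^3 + 6*x^2 + 12*x + 8 = (x + 2)^3

Eigenvalues and multiplicities (the geometric multiplicity of λ is n − rank(A − λI), which equals the number of Jordan blocks for λ):
  λ = -2: algebraic multiplicity = 3, geometric multiplicity = 2

Determining the block sizes for each eigenvalue:
  λ = -2: 2 blocks summing to 3 forces exactly one block of size 2 and the rest size 1 → block sizes [2, 1]

Assembling the blocks gives a Jordan form
J =
  [-2,  1,  0]
  [ 0, -2,  0]
  [ 0,  0, -2]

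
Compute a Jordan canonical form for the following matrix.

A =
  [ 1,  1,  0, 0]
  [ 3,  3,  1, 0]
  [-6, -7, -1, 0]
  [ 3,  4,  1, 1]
J_3(1) ⊕ J_1(1)

The characteristic polynomial is
  det(x·I − A) = x^4 - 4*x^3 + 6*x^2 - 4*x + 1 = (x - 1)^4

Eigenvalues and multiplicities (the geometric multiplicity of λ is n − rank(A − λI), which equals the number of Jordan blocks for λ):
  λ = 1: algebraic multiplicity = 4, geometric multiplicity = 2

Determining the block sizes for each eigenvalue:
  λ = 1: with am = 4 and gm = 2, the partition is not yet determined (e.g. several partitions of 4 into 2 parts exist). Let N = A − (1)·I. Computing rank(N^1) = 2, rank(N^2) = 1, rank(N^3) = 0; the number of blocks of size ≥ j is rank(N^{j−1}) − rank(N^j), giving [2, 1, 1]. So we have 1 block(s) of size 3, 1 block(s) of size 1 → block sizes [3, 1]

Assembling the blocks gives a Jordan form
J =
  [1, 1, 0, 0]
  [0, 1, 1, 0]
  [0, 0, 1, 0]
  [0, 0, 0, 1]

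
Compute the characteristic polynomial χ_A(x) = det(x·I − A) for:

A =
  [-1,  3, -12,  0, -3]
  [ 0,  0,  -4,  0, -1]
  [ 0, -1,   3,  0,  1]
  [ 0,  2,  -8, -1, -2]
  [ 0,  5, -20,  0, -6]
x^5 + 5*x^4 + 10*x^3 + 10*x^2 + 5*x + 1

Expanding det(x·I − A) (e.g. by cofactor expansion or by noting that A is similar to its Jordan form J, which has the same characteristic polynomial as A) gives
  χ_A(x) = x^5 + 5*x^4 + 10*x^3 + 10*x^2 + 5*x + 1
which factors as (x + 1)^5. The eigenvalues (with algebraic multiplicities) are λ = -1 with multiplicity 5.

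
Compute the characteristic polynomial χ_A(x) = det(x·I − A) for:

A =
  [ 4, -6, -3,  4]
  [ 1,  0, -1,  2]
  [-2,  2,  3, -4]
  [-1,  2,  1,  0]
x^4 - 7*x^3 + 18*x^2 - 20*x + 8

Expanding det(x·I − A) (e.g. by cofactor expansion or by noting that A is similar to its Jordan form J, which has the same characteristic polynomial as A) gives
  χ_A(x) = x^4 - 7*x^3 + 18*x^2 - 20*x + 8
which factors as (x - 2)^3*(x - 1). The eigenvalues (with algebraic multiplicities) are λ = 1 with multiplicity 1, λ = 2 with multiplicity 3.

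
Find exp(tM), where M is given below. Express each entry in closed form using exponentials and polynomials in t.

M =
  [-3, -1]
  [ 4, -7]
e^{tM} =
  [2*t*exp(-5*t) + exp(-5*t), -t*exp(-5*t)]
  [4*t*exp(-5*t), -2*t*exp(-5*t) + exp(-5*t)]

Strategy: write M = P · J · P⁻¹ where J is a Jordan canonical form, so e^{tM} = P · e^{tJ} · P⁻¹, and e^{tJ} can be computed block-by-block.

M has Jordan form
J =
  [-5,  1]
  [ 0, -5]
(up to reordering of blocks).

Per-block formulas:
  For a 2×2 Jordan block J_2(-5): exp(t · J_2(-5)) = e^(-5t)·(I + t·N), where N is the 2×2 nilpotent shift.

After assembling e^{tJ} and conjugating by P, we get:

e^{tM} =
  [2*t*exp(-5*t) + exp(-5*t), -t*exp(-5*t)]
  [4*t*exp(-5*t), -2*t*exp(-5*t) + exp(-5*t)]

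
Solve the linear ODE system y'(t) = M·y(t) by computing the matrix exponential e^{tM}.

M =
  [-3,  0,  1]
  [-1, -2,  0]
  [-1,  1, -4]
e^{tM} =
  [-t^2*exp(-3*t)/2 + exp(-3*t), t^2*exp(-3*t)/2, -t^2*exp(-3*t)/2 + t*exp(-3*t)]
  [-t^2*exp(-3*t)/2 - t*exp(-3*t), t^2*exp(-3*t)/2 + t*exp(-3*t) + exp(-3*t), -t^2*exp(-3*t)/2]
  [-t*exp(-3*t), t*exp(-3*t), -t*exp(-3*t) + exp(-3*t)]

Strategy: write M = P · J · P⁻¹ where J is a Jordan canonical form, so e^{tM} = P · e^{tJ} · P⁻¹, and e^{tJ} can be computed block-by-block.

M has Jordan form
J =
  [-3,  1,  0]
  [ 0, -3,  1]
  [ 0,  0, -3]
(up to reordering of blocks).

Per-block formulas:
  For a 3×3 Jordan block J_3(-3): exp(t · J_3(-3)) = e^(-3t)·(I + t·N + (t^2/2)·N^2), where N is the 3×3 nilpotent shift.

After assembling e^{tJ} and conjugating by P, we get:

e^{tM} =
  [-t^2*exp(-3*t)/2 + exp(-3*t), t^2*exp(-3*t)/2, -t^2*exp(-3*t)/2 + t*exp(-3*t)]
  [-t^2*exp(-3*t)/2 - t*exp(-3*t), t^2*exp(-3*t)/2 + t*exp(-3*t) + exp(-3*t), -t^2*exp(-3*t)/2]
  [-t*exp(-3*t), t*exp(-3*t), -t*exp(-3*t) + exp(-3*t)]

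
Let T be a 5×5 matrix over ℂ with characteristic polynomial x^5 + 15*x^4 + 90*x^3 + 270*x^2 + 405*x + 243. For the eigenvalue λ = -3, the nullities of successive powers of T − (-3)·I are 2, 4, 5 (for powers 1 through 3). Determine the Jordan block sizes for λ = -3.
Block sizes for λ = -3: [3, 2]

From the dimensions of kernels of powers, the number of Jordan blocks of size at least j is d_j − d_{j−1} where d_j = dim ker(N^j) (with d_0 = 0). Computing the differences gives [2, 2, 1].
The number of blocks of size exactly k is (#blocks of size ≥ k) − (#blocks of size ≥ k + 1), so the partition is: 1 block(s) of size 2, 1 block(s) of size 3.
In nonincreasing order the block sizes are [3, 2].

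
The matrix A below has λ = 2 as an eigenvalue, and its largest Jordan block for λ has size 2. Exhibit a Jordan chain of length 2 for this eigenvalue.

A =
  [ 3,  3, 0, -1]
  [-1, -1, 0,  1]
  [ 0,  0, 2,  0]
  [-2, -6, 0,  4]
A Jordan chain for λ = 2 of length 2:
v_1 = (1, -1, 0, -2)ᵀ
v_2 = (1, 0, 0, 0)ᵀ

Let N = A − (2)·I. We want v_2 with N^2 v_2 = 0 but N^1 v_2 ≠ 0; then v_{j-1} := N · v_j for j = 2, …, 2.

Pick v_2 = (1, 0, 0, 0)ᵀ.
Then v_1 = N · v_2 = (1, -1, 0, -2)ᵀ.

Sanity check: (A − (2)·I) v_1 = (0, 0, 0, 0)ᵀ = 0. ✓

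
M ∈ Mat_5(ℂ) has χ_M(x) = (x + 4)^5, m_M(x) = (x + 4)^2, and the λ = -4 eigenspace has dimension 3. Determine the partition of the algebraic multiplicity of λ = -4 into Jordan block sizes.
Block sizes for λ = -4: [2, 2, 1]

Step 1 — from the characteristic polynomial, algebraic multiplicity of λ = -4 is 5. From dim ker(M − (-4)·I) = 3, there are exactly 3 Jordan blocks for λ = -4.
Step 2 — from the minimal polynomial, the factor (x + 4)^2 tells us the largest block for λ = -4 has size 2.
Step 3 — with total size 5, 3 blocks, and largest block 2, the block sizes (in nonincreasing order) are [2, 2, 1].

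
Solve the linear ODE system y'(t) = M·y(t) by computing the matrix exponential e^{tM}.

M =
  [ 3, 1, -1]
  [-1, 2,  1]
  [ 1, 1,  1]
e^{tM} =
  [-t^2*exp(2*t)/2 + t*exp(2*t) + exp(2*t), t*exp(2*t), t^2*exp(2*t)/2 - t*exp(2*t)]
  [-t*exp(2*t), exp(2*t), t*exp(2*t)]
  [-t^2*exp(2*t)/2 + t*exp(2*t), t*exp(2*t), t^2*exp(2*t)/2 - t*exp(2*t) + exp(2*t)]

Strategy: write M = P · J · P⁻¹ where J is a Jordan canonical form, so e^{tM} = P · e^{tJ} · P⁻¹, and e^{tJ} can be computed block-by-block.

M has Jordan form
J =
  [2, 1, 0]
  [0, 2, 1]
  [0, 0, 2]
(up to reordering of blocks).

Per-block formulas:
  For a 3×3 Jordan block J_3(2): exp(t · J_3(2)) = e^(2t)·(I + t·N + (t^2/2)·N^2), where N is the 3×3 nilpotent shift.

After assembling e^{tJ} and conjugating by P, we get:

e^{tM} =
  [-t^2*exp(2*t)/2 + t*exp(2*t) + exp(2*t), t*exp(2*t), t^2*exp(2*t)/2 - t*exp(2*t)]
  [-t*exp(2*t), exp(2*t), t*exp(2*t)]
  [-t^2*exp(2*t)/2 + t*exp(2*t), t*exp(2*t), t^2*exp(2*t)/2 - t*exp(2*t) + exp(2*t)]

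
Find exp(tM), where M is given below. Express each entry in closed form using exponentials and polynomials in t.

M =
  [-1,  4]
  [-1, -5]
e^{tM} =
  [2*t*exp(-3*t) + exp(-3*t), 4*t*exp(-3*t)]
  [-t*exp(-3*t), -2*t*exp(-3*t) + exp(-3*t)]

Strategy: write M = P · J · P⁻¹ where J is a Jordan canonical form, so e^{tM} = P · e^{tJ} · P⁻¹, and e^{tJ} can be computed block-by-block.

M has Jordan form
J =
  [-3,  1]
  [ 0, -3]
(up to reordering of blocks).

Per-block formulas:
  For a 2×2 Jordan block J_2(-3): exp(t · J_2(-3)) = e^(-3t)·(I + t·N), where N is the 2×2 nilpotent shift.

After assembling e^{tJ} and conjugating by P, we get:

e^{tM} =
  [2*t*exp(-3*t) + exp(-3*t), 4*t*exp(-3*t)]
  [-t*exp(-3*t), -2*t*exp(-3*t) + exp(-3*t)]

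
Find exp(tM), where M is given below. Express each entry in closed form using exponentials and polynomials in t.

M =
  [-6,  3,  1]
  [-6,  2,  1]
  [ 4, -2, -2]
e^{tM} =
  [t^2*exp(-2*t) - 4*t*exp(-2*t) + exp(-2*t), -t^2*exp(-2*t) + 3*t*exp(-2*t), -t^2*exp(-2*t)/2 + t*exp(-2*t)]
  [2*t^2*exp(-2*t) - 6*t*exp(-2*t), -2*t^2*exp(-2*t) + 4*t*exp(-2*t) + exp(-2*t), -t^2*exp(-2*t) + t*exp(-2*t)]
  [-2*t^2*exp(-2*t) + 4*t*exp(-2*t), 2*t^2*exp(-2*t) - 2*t*exp(-2*t), t^2*exp(-2*t) + exp(-2*t)]

Strategy: write M = P · J · P⁻¹ where J is a Jordan canonical form, so e^{tM} = P · e^{tJ} · P⁻¹, and e^{tJ} can be computed block-by-block.

M has Jordan form
J =
  [-2,  1,  0]
  [ 0, -2,  1]
  [ 0,  0, -2]
(up to reordering of blocks).

Per-block formulas:
  For a 3×3 Jordan block J_3(-2): exp(t · J_3(-2)) = e^(-2t)·(I + t·N + (t^2/2)·N^2), where N is the 3×3 nilpotent shift.

After assembling e^{tJ} and conjugating by P, we get:

e^{tM} =
  [t^2*exp(-2*t) - 4*t*exp(-2*t) + exp(-2*t), -t^2*exp(-2*t) + 3*t*exp(-2*t), -t^2*exp(-2*t)/2 + t*exp(-2*t)]
  [2*t^2*exp(-2*t) - 6*t*exp(-2*t), -2*t^2*exp(-2*t) + 4*t*exp(-2*t) + exp(-2*t), -t^2*exp(-2*t) + t*exp(-2*t)]
  [-2*t^2*exp(-2*t) + 4*t*exp(-2*t), 2*t^2*exp(-2*t) - 2*t*exp(-2*t), t^2*exp(-2*t) + exp(-2*t)]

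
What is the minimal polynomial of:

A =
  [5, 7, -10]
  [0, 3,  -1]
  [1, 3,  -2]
x^3 - 6*x^2 + 12*x - 8

The characteristic polynomial is χ_A(x) = (x - 2)^3, so the eigenvalues are known. The minimal polynomial is
  m_A(x) = Π_λ (x − λ)^{k_λ}
where k_λ is the size of the *largest* Jordan block for λ (equivalently, the smallest k with (A − λI)^k v = 0 for every generalised eigenvector v of λ).

  λ = 2: largest Jordan block has size 3, contributing (x − 2)^3

So m_A(x) = (x - 2)^3 = x^3 - 6*x^2 + 12*x - 8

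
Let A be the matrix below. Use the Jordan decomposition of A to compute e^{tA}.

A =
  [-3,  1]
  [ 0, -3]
e^{tA} =
  [exp(-3*t), t*exp(-3*t)]
  [0, exp(-3*t)]

Strategy: write A = P · J · P⁻¹ where J is a Jordan canonical form, so e^{tA} = P · e^{tJ} · P⁻¹, and e^{tJ} can be computed block-by-block.

A has Jordan form
J =
  [-3,  1]
  [ 0, -3]
(up to reordering of blocks).

Per-block formulas:
  For a 2×2 Jordan block J_2(-3): exp(t · J_2(-3)) = e^(-3t)·(I + t·N), where N is the 2×2 nilpotent shift.

After assembling e^{tJ} and conjugating by P, we get:

e^{tA} =
  [exp(-3*t), t*exp(-3*t)]
  [0, exp(-3*t)]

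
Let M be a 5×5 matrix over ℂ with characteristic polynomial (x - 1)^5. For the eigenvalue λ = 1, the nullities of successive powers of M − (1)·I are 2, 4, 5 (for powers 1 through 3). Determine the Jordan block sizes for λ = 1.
Block sizes for λ = 1: [3, 2]

From the dimensions of kernels of powers, the number of Jordan blocks of size at least j is d_j − d_{j−1} where d_j = dim ker(N^j) (with d_0 = 0). Computing the differences gives [2, 2, 1].
The number of blocks of size exactly k is (#blocks of size ≥ k) − (#blocks of size ≥ k + 1), so the partition is: 1 block(s) of size 2, 1 block(s) of size 3.
In nonincreasing order the block sizes are [3, 2].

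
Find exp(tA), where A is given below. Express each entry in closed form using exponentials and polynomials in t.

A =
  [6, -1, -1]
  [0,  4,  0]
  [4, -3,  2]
e^{tA} =
  [2*t*exp(4*t) + exp(4*t), t^2*exp(4*t)/2 - t*exp(4*t), -t*exp(4*t)]
  [0, exp(4*t), 0]
  [4*t*exp(4*t), t^2*exp(4*t) - 3*t*exp(4*t), -2*t*exp(4*t) + exp(4*t)]

Strategy: write A = P · J · P⁻¹ where J is a Jordan canonical form, so e^{tA} = P · e^{tJ} · P⁻¹, and e^{tJ} can be computed block-by-block.

A has Jordan form
J =
  [4, 1, 0]
  [0, 4, 1]
  [0, 0, 4]
(up to reordering of blocks).

Per-block formulas:
  For a 3×3 Jordan block J_3(4): exp(t · J_3(4)) = e^(4t)·(I + t·N + (t^2/2)·N^2), where N is the 3×3 nilpotent shift.

After assembling e^{tJ} and conjugating by P, we get:

e^{tA} =
  [2*t*exp(4*t) + exp(4*t), t^2*exp(4*t)/2 - t*exp(4*t), -t*exp(4*t)]
  [0, exp(4*t), 0]
  [4*t*exp(4*t), t^2*exp(4*t) - 3*t*exp(4*t), -2*t*exp(4*t) + exp(4*t)]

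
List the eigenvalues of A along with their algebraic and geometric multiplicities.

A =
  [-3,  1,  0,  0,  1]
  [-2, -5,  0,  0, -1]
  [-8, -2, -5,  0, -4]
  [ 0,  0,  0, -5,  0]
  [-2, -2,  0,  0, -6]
λ = -5: alg = 4, geom = 3; λ = -4: alg = 1, geom = 1

Step 1 — factor the characteristic polynomial to read off the algebraic multiplicities:
  χ_A(x) = (x + 4)*(x + 5)^4

Step 2 — compute geometric multiplicities via the rank-nullity identity g(λ) = n − rank(A − λI):
  rank(A − (-5)·I) = 2, so dim ker(A − (-5)·I) = n − 2 = 3
  rank(A − (-4)·I) = 4, so dim ker(A − (-4)·I) = n − 4 = 1

Summary:
  λ = -5: algebraic multiplicity = 4, geometric multiplicity = 3
  λ = -4: algebraic multiplicity = 1, geometric multiplicity = 1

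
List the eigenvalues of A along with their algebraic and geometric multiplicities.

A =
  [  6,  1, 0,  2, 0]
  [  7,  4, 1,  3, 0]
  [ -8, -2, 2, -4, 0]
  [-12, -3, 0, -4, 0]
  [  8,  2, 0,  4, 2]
λ = 2: alg = 5, geom = 3

Step 1 — factor the characteristic polynomial to read off the algebraic multiplicities:
  χ_A(x) = (x - 2)^5

Step 2 — compute geometric multiplicities via the rank-nullity identity g(λ) = n − rank(A − λI):
  rank(A − (2)·I) = 2, so dim ker(A − (2)·I) = n − 2 = 3

Summary:
  λ = 2: algebraic multiplicity = 5, geometric multiplicity = 3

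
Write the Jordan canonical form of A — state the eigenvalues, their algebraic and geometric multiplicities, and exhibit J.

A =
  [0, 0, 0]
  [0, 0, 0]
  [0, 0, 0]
J_1(0) ⊕ J_1(0) ⊕ J_1(0)

The characteristic polynomial is
  det(x·I − A) = x^3

Eigenvalues and multiplicities (the geometric multiplicity of λ is n − rank(A − λI), which equals the number of Jordan blocks for λ):
  λ = 0: algebraic multiplicity = 3, geometric multiplicity = 3

Determining the block sizes for each eigenvalue:
  λ = 0: gm = am = 3, so every block has size 1 → block sizes [1, 1, 1]

Assembling the blocks gives a Jordan form
J =
  [0, 0, 0]
  [0, 0, 0]
  [0, 0, 0]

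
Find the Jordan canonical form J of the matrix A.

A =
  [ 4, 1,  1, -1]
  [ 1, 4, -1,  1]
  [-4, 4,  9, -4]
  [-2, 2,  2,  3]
J_2(5) ⊕ J_1(5) ⊕ J_1(5)

The characteristic polynomial is
  det(x·I − A) = x^4 - 20*x^3 + 150*x^2 - 500*x + 625 = (x - 5)^4

Eigenvalues and multiplicities (the geometric multiplicity of λ is n − rank(A − λI), which equals the number of Jordan blocks for λ):
  λ = 5: algebraic multiplicity = 4, geometric multiplicity = 3

Determining the block sizes for each eigenvalue:
  λ = 5: 3 blocks summing to 4 forces exactly one block of size 2 and the rest size 1 → block sizes [2, 1, 1]

Assembling the blocks gives a Jordan form
J =
  [5, 1, 0, 0]
  [0, 5, 0, 0]
  [0, 0, 5, 0]
  [0, 0, 0, 5]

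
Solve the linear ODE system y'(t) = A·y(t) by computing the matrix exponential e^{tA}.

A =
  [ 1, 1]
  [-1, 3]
e^{tA} =
  [-t*exp(2*t) + exp(2*t), t*exp(2*t)]
  [-t*exp(2*t), t*exp(2*t) + exp(2*t)]

Strategy: write A = P · J · P⁻¹ where J is a Jordan canonical form, so e^{tA} = P · e^{tJ} · P⁻¹, and e^{tJ} can be computed block-by-block.

A has Jordan form
J =
  [2, 1]
  [0, 2]
(up to reordering of blocks).

Per-block formulas:
  For a 2×2 Jordan block J_2(2): exp(t · J_2(2)) = e^(2t)·(I + t·N), where N is the 2×2 nilpotent shift.

After assembling e^{tJ} and conjugating by P, we get:

e^{tA} =
  [-t*exp(2*t) + exp(2*t), t*exp(2*t)]
  [-t*exp(2*t), t*exp(2*t) + exp(2*t)]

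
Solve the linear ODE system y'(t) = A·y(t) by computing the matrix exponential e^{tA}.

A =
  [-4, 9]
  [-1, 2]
e^{tA} =
  [-3*t*exp(-t) + exp(-t), 9*t*exp(-t)]
  [-t*exp(-t), 3*t*exp(-t) + exp(-t)]

Strategy: write A = P · J · P⁻¹ where J is a Jordan canonical form, so e^{tA} = P · e^{tJ} · P⁻¹, and e^{tJ} can be computed block-by-block.

A has Jordan form
J =
  [-1,  1]
  [ 0, -1]
(up to reordering of blocks).

Per-block formulas:
  For a 2×2 Jordan block J_2(-1): exp(t · J_2(-1)) = e^(-1t)·(I + t·N), where N is the 2×2 nilpotent shift.

After assembling e^{tJ} and conjugating by P, we get:

e^{tA} =
  [-3*t*exp(-t) + exp(-t), 9*t*exp(-t)]
  [-t*exp(-t), 3*t*exp(-t) + exp(-t)]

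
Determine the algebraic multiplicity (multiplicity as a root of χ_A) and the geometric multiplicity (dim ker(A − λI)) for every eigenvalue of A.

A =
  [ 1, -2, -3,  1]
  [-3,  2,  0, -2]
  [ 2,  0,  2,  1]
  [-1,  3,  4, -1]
λ = 1: alg = 4, geom = 2

Step 1 — factor the characteristic polynomial to read off the algebraic multiplicities:
  χ_A(x) = (x - 1)^4

Step 2 — compute geometric multiplicities via the rank-nullity identity g(λ) = n − rank(A − λI):
  rank(A − (1)·I) = 2, so dim ker(A − (1)·I) = n − 2 = 2

Summary:
  λ = 1: algebraic multiplicity = 4, geometric multiplicity = 2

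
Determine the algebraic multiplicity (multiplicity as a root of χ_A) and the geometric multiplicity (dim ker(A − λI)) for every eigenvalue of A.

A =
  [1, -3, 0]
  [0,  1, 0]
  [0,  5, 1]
λ = 1: alg = 3, geom = 2

Step 1 — factor the characteristic polynomial to read off the algebraic multiplicities:
  χ_A(x) = (x - 1)^3

Step 2 — compute geometric multiplicities via the rank-nullity identity g(λ) = n − rank(A − λI):
  rank(A − (1)·I) = 1, so dim ker(A − (1)·I) = n − 1 = 2

Summary:
  λ = 1: algebraic multiplicity = 3, geometric multiplicity = 2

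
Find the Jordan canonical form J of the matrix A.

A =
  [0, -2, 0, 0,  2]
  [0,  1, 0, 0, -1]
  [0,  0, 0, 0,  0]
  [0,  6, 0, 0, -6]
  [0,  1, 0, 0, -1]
J_2(0) ⊕ J_1(0) ⊕ J_1(0) ⊕ J_1(0)

The characteristic polynomial is
  det(x·I − A) = x^5

Eigenvalues and multiplicities (the geometric multiplicity of λ is n − rank(A − λI), which equals the number of Jordan blocks for λ):
  λ = 0: algebraic multiplicity = 5, geometric multiplicity = 4

Determining the block sizes for each eigenvalue:
  λ = 0: 4 blocks summing to 5 forces exactly one block of size 2 and the rest size 1 → block sizes [2, 1, 1, 1]

Assembling the blocks gives a Jordan form
J =
  [0, 1, 0, 0, 0]
  [0, 0, 0, 0, 0]
  [0, 0, 0, 0, 0]
  [0, 0, 0, 0, 0]
  [0, 0, 0, 0, 0]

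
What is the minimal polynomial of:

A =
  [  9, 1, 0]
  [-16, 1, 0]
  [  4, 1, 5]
x^2 - 10*x + 25

The characteristic polynomial is χ_A(x) = (x - 5)^3, so the eigenvalues are known. The minimal polynomial is
  m_A(x) = Π_λ (x − λ)^{k_λ}
where k_λ is the size of the *largest* Jordan block for λ (equivalently, the smallest k with (A − λI)^k v = 0 for every generalised eigenvector v of λ).

  λ = 5: largest Jordan block has size 2, contributing (x − 5)^2

So m_A(x) = (x - 5)^2 = x^2 - 10*x + 25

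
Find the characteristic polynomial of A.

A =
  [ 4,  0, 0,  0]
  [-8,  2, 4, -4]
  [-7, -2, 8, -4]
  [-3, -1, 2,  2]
x^4 - 16*x^3 + 96*x^2 - 256*x + 256

Expanding det(x·I − A) (e.g. by cofactor expansion or by noting that A is similar to its Jordan form J, which has the same characteristic polynomial as A) gives
  χ_A(x) = x^4 - 16*x^3 + 96*x^2 - 256*x + 256
which factors as (x - 4)^4. The eigenvalues (with algebraic multiplicities) are λ = 4 with multiplicity 4.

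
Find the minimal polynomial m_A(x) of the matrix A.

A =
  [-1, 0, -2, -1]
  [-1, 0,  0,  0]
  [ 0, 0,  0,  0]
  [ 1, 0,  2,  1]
x^3

The characteristic polynomial is χ_A(x) = x^4, so the eigenvalues are known. The minimal polynomial is
  m_A(x) = Π_λ (x − λ)^{k_λ}
where k_λ is the size of the *largest* Jordan block for λ (equivalently, the smallest k with (A − λI)^k v = 0 for every generalised eigenvector v of λ).

  λ = 0: largest Jordan block has size 3, contributing (x − 0)^3

So m_A(x) = x^3 = x^3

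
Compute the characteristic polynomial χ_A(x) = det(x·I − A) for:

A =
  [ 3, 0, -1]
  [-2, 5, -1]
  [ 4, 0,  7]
x^3 - 15*x^2 + 75*x - 125

Expanding det(x·I − A) (e.g. by cofactor expansion or by noting that A is similar to its Jordan form J, which has the same characteristic polynomial as A) gives
  χ_A(x) = x^3 - 15*x^2 + 75*x - 125
which factors as (x - 5)^3. The eigenvalues (with algebraic multiplicities) are λ = 5 with multiplicity 3.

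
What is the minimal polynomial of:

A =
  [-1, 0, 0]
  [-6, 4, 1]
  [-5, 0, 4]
x^3 - 7*x^2 + 8*x + 16

The characteristic polynomial is χ_A(x) = (x - 4)^2*(x + 1), so the eigenvalues are known. The minimal polynomial is
  m_A(x) = Π_λ (x − λ)^{k_λ}
where k_λ is the size of the *largest* Jordan block for λ (equivalently, the smallest k with (A − λI)^k v = 0 for every generalised eigenvector v of λ).

  λ = -1: largest Jordan block has size 1, contributing (x + 1)
  λ = 4: largest Jordan block has size 2, contributing (x − 4)^2

So m_A(x) = (x - 4)^2*(x + 1) = x^3 - 7*x^2 + 8*x + 16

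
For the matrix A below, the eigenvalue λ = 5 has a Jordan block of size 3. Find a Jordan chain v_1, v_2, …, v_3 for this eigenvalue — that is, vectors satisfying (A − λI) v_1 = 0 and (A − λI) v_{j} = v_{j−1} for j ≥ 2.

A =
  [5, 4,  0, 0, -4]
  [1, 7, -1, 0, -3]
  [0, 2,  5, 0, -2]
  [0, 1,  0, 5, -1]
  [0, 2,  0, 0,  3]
A Jordan chain for λ = 5 of length 3:
v_1 = (4, 2, 2, 1, 2)ᵀ
v_2 = (0, 1, 0, 0, 0)ᵀ
v_3 = (1, 0, 0, 0, 0)ᵀ

Let N = A − (5)·I. We want v_3 with N^3 v_3 = 0 but N^2 v_3 ≠ 0; then v_{j-1} := N · v_j for j = 3, …, 2.

Pick v_3 = (1, 0, 0, 0, 0)ᵀ.
Then v_2 = N · v_3 = (0, 1, 0, 0, 0)ᵀ.
Then v_1 = N · v_2 = (4, 2, 2, 1, 2)ᵀ.

Sanity check: (A − (5)·I) v_1 = (0, 0, 0, 0, 0)ᵀ = 0. ✓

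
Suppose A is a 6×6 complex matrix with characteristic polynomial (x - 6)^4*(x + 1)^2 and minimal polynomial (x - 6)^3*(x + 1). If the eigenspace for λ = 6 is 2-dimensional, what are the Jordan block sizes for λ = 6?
Block sizes for λ = 6: [3, 1]

Step 1 — from the characteristic polynomial, algebraic multiplicity of λ = 6 is 4. From dim ker(A − (6)·I) = 2, there are exactly 2 Jordan blocks for λ = 6.
Step 2 — from the minimal polynomial, the factor (x − 6)^3 tells us the largest block for λ = 6 has size 3.
Step 3 — with total size 4, 2 blocks, and largest block 3, the block sizes (in nonincreasing order) are [3, 1].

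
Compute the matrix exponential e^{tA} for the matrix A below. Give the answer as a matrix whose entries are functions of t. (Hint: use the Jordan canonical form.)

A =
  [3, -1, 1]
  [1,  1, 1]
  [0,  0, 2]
e^{tA} =
  [t*exp(2*t) + exp(2*t), -t*exp(2*t), t*exp(2*t)]
  [t*exp(2*t), -t*exp(2*t) + exp(2*t), t*exp(2*t)]
  [0, 0, exp(2*t)]

Strategy: write A = P · J · P⁻¹ where J is a Jordan canonical form, so e^{tA} = P · e^{tJ} · P⁻¹, and e^{tJ} can be computed block-by-block.

A has Jordan form
J =
  [2, 1, 0]
  [0, 2, 0]
  [0, 0, 2]
(up to reordering of blocks).

Per-block formulas:
  For a 1×1 block at λ = 2: exp(t · [2]) = [e^(2t)].
  For a 2×2 Jordan block J_2(2): exp(t · J_2(2)) = e^(2t)·(I + t·N), where N is the 2×2 nilpotent shift.

After assembling e^{tJ} and conjugating by P, we get:

e^{tA} =
  [t*exp(2*t) + exp(2*t), -t*exp(2*t), t*exp(2*t)]
  [t*exp(2*t), -t*exp(2*t) + exp(2*t), t*exp(2*t)]
  [0, 0, exp(2*t)]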